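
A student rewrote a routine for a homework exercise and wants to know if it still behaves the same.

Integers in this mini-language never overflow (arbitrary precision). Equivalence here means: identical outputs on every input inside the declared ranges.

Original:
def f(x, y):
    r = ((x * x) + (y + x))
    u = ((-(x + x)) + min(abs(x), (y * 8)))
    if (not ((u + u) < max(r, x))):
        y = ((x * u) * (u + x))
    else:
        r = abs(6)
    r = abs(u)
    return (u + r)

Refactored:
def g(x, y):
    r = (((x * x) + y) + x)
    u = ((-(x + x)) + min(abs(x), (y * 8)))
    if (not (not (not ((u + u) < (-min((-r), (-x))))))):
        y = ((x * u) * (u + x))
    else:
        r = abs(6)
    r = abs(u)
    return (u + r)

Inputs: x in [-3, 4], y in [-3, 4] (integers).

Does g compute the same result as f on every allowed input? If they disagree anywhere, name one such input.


The two versions differ — the changes include boolean connective usage differs, and min/max/abs usage differs.
Tracing x=2, y=3: f: r = 9; u = -2; (not ((u + u) < max(r, x))) -> false; r = 6; r = 2; return 0 | g: r = 9; u = -2; (not (not (not ((u + u) < (-min((-r), (-x))))))) -> false; r = 6; r = 2; return 0 — matching result 0.
Checked all 64 inputs in the declared domain: the outputs agree on every one.
verdict: equivalent


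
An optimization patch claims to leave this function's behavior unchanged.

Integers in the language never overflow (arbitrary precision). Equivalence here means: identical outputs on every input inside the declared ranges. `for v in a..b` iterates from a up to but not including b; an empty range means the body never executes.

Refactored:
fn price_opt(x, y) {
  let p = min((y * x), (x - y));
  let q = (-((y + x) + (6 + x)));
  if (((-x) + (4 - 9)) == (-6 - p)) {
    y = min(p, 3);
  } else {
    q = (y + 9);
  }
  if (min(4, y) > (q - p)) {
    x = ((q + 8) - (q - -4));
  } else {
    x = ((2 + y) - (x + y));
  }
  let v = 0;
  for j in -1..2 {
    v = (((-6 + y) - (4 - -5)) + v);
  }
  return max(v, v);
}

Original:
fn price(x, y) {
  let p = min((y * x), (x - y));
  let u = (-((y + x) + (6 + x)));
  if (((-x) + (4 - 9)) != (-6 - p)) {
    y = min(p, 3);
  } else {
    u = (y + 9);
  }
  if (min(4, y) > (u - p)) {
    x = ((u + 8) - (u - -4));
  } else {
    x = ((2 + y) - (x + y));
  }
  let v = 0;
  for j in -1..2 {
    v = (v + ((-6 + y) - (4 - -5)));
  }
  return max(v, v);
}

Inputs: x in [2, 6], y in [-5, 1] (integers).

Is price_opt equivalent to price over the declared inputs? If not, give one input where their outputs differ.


Run the pair on x=2, y=-5.
price: p=-10, then u=-5, then (((-x) + (4 - 9)) != (-6 - p)) is true, then y=-10, then (min(4, y) > (u - p)) is false, then x=0, then v=0, then (j=-1), then v=-25, then (j=0), then v=-50, then (j=1), then v=-75, then returns -75
price_opt: p=-10, then q=-5, then (((-x) + (4 - 9)) == (-6 - p)) is false, then q=4, then (min(4, y) > (q - p)) is false, then x=0, then v=0, then (j=-1), then v=-20, then (j=0), then v=-40, then (j=1), then v=-60, then returns -60
-75 and -60 differ, so these are not the same function on this domain.
verdict: not equivalent; witness: x=2, y=-5


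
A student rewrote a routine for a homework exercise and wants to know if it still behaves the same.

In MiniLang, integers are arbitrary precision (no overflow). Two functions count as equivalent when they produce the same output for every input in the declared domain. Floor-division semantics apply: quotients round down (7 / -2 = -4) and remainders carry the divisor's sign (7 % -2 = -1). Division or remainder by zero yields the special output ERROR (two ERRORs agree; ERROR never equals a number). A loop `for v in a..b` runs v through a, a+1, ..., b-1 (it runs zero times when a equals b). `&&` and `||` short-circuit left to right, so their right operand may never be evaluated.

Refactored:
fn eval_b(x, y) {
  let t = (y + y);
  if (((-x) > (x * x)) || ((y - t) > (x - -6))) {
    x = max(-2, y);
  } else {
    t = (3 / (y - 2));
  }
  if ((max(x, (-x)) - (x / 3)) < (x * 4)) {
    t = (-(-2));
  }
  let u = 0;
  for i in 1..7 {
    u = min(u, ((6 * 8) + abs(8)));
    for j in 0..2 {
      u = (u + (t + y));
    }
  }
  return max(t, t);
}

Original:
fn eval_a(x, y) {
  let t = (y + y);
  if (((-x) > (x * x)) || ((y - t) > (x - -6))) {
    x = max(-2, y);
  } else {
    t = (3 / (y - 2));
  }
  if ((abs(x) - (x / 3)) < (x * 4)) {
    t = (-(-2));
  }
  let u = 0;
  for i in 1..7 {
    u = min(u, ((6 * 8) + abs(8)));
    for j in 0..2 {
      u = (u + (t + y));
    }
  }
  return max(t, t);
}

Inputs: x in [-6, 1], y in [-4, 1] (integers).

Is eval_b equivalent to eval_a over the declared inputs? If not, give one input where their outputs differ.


Reading the diff, among the changes: min/max/abs usage differs.
One worked example (x=-3, y=1) — eval_a: t=2, then (((-x) > (x * x)) || ((y - t) > (x - -6))) is false, then t=-3, then ((abs(x) - (x / 3)) < (x * 4)) is false, then u=0, then (i=1), then u=0, then (j=0), then u=-2, then (j=1), then u=-4, then (i=2), then u=-4, then (j=0), then u=-6, then (j=1), then u=-8, then (i=3), then u=-8, then (j=0), then u=-10, then (j=1), then u=-12, then (i=4), then u=-12, then (j=0), then u=-14, then (j=1), then u=-16, then (i=5), then u=-16, then (j=0), then u=-18, then (j=1), then u=-20, then (i=6), then u=-20, then (j=0), then u=-22, then (j=1), then u=-24, then returns -3; eval_b: t=2, then (((-x) > (x * x)) || ((y - t) > (x - -6))) is false, then t=-3, then ((max(x, (-x)) - (x / 3)) < (x * 4)) is false, then u=0, then (i=1), then u=0, then (j=0), then u=-2, then (j=1), then u=-4, then (i=2), then u=-4, then (j=0), then u=-6, then (j=1), then u=-8, then (i=3), then u=-8, then (j=0), then u=-10, then (j=1), then u=-12, then (i=4), then u=-12, then (j=0), then u=-14, then (j=1), then u=-16, then (i=5), then u=-16, then (j=0), then u=-18, then (j=1), then u=-20, then (i=6), then u=-20, then (j=0), then u=-22, then (j=1), then u=-24, then returns -3; agreement on -3.
Every one of the 48 inputs gives matching results.
verdict: equivalent


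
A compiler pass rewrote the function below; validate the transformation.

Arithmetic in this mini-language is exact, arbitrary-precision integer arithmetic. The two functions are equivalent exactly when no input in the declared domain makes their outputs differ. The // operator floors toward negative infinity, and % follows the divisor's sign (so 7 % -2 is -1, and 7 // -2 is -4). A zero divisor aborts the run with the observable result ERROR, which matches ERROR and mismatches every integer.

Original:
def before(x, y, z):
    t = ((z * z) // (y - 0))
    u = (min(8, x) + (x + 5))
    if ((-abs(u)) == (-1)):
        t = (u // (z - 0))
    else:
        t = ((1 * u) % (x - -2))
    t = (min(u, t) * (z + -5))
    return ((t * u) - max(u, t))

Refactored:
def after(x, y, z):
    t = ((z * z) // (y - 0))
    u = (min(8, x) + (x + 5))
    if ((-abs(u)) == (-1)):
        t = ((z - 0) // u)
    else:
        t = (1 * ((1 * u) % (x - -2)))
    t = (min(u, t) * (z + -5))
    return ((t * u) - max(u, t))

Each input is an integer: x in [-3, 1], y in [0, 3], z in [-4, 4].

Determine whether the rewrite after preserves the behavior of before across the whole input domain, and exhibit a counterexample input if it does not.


There is a counterexample at x=-3, y=1, z=0: ERROR on one side, -10 on the other.
before: t := 0 | u := -1 | ((-abs(u)) == (-1)): true | divide-by-zero, output ERROR
after: t := 0 | u := -1 | ((-abs(u)) == (-1)): true | t := 0 | t := 5 | result -10
verdict: not equivalent; witness: x=-3, y=1, z=0


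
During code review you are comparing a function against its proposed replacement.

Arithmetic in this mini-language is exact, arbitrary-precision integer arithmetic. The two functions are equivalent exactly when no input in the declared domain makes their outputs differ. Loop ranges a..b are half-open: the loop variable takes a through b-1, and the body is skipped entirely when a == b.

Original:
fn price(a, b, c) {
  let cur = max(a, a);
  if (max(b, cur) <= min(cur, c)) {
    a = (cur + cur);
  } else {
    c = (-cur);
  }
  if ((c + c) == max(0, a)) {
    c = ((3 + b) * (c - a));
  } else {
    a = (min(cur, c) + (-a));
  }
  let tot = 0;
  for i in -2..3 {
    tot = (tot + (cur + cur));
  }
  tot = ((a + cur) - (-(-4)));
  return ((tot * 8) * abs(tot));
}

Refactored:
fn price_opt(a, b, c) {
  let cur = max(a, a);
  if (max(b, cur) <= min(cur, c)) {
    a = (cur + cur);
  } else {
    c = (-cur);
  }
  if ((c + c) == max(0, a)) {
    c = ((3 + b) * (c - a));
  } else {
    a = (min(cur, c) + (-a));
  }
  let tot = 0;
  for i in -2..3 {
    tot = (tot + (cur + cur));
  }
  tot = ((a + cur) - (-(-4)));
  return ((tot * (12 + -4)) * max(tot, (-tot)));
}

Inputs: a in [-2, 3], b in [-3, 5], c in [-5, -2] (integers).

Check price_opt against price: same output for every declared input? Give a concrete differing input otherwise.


The two are interchangeable: arithmetic usage differs; also min/max/abs usage differs; also constant usage differs, and every declared input agrees.
Spot check at a=-2, b=4, c=-3 — price: cur := -2 | (max(b, cur) <= min(cur, c)): false | c := 2 | ((c + c) == max(0, a)): false | a := 0 | tot := 0 | iter i=-2: | tot := -4 | iter i=-1: | tot := -8 | iter i=0: | tot := -12 | iter i=1: | tot := -16 | iter i=2: | tot := -20 | tot := -6 | result -288. price_opt: cur := -2 | (max(b, cur) <= min(cur, c)): false | c := 2 | ((c + c) == max(0, a)): false | a := 0 | tot := 0 | iter i=-2: | tot := -4 | iter i=-1: | tot := -8 | iter i=0: | tot := -12 | iter i=1: | tot := -16 | iter i=2: | tot := -20 | tot := -6 | result -288. Both give -288.
Sweeping the whole domain (216 inputs) finds no disagreement.
verdict: equivalent


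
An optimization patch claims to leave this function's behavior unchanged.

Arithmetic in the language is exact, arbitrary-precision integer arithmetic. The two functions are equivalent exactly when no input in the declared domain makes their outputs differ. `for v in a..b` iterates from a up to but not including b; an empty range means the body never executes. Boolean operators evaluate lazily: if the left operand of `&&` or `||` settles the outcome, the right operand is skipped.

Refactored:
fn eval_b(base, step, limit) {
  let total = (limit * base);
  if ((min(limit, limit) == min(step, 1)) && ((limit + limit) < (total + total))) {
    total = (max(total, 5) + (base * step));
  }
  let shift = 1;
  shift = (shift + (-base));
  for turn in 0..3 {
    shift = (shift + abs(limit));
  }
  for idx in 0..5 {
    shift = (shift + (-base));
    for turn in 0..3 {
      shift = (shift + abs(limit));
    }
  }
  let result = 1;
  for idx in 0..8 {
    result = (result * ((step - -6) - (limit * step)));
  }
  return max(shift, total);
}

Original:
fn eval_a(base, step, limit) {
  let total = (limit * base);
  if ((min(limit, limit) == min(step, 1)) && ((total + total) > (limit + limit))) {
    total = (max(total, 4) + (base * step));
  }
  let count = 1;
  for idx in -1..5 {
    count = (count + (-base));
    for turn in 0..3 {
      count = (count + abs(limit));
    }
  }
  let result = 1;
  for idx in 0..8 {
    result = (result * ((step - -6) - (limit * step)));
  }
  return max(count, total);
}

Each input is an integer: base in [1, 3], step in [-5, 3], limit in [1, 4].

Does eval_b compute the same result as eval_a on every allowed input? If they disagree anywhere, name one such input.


Evaluate both at base=2, step=2, limit=1.
eval_a: total becomes 2; next ((min(limit, limit) == min(step, 1)) && ((total + total) > (limit + limit))) evaluates to true; next total becomes 8; next count becomes 1; next at idx=-1:; next count becomes -1; next at turn=0:; next count becomes 0; next at turn=1:; next count becomes 1; next at turn=2:; next count becomes 2; next at idx=0:; next count becomes 0; next at turn=0:; next count becomes 1; next at turn=1:; next count becomes 2; next at turn=2:; next count becomes 3; next at idx=1:; next count becomes 1; next at turn=0:; next count becomes 2; next at turn=1:; next count becomes 3; next at turn=2:; next count becomes 4; next at idx=2:; next count becomes 2; next at turn=0:; next count becomes 3; next at turn=1:; next count becomes 4; next at turn=2:; next count becomes 5; next at idx=3:; next count becomes 3; next at turn=0:; next count becomes 4; next at turn=1:; next count becomes 5; next at turn=2:; next count becomes 6; next at idx=4:; next count becomes 4; next at turn=0:; next count becomes 5; next at turn=1:; next count becomes 6; next at turn=2:; next count becomes 7; next result becomes 1; next at idx=0:; next result becomes 6; next at idx=1:; next result becomes 36; next at idx=2:; next result becomes 216; next at idx=3:; next result becomes 1296; next at idx=4:; next result becomes 7776; next at idx=5:; next result becomes 46656; next at idx=6:; next result becomes 279936; next at idx=7:; next result becomes 1679616; next final value 8
eval_b: total becomes 2; next ((min(limit, limit) == min(step, 1)) && ((limit + limit) < (total + total))) evaluates to true; next total becomes 9; next shift becomes 1; next shift becomes -1; next at turn=0:; next shift becomes 0; next at turn=1:; next shift becomes 1; next at turn=2:; next shift becomes 2; next at idx=0:; next shift becomes 0; next at turn=0:; next shift becomes 1; next at turn=1:; next shift becomes 2; next at turn=2:; next shift becomes 3; next at idx=1:; next shift becomes 1; next at turn=0:; next shift becomes 2; next at turn=1:; next shift becomes 3; next at turn=2:; next shift becomes 4; next at idx=2:; next shift becomes 2; next at turn=0:; next shift becomes 3; next at turn=1:; next shift becomes 4; next at turn=2:; next shift becomes 5; next at idx=3:; next shift becomes 3; next at turn=0:; next shift becomes 4; next at turn=1:; next shift becomes 5; next at turn=2:; next shift becomes 6; next at idx=4:; next shift becomes 4; next at turn=0:; next shift becomes 5; next at turn=1:; next shift becomes 6; next at turn=2:; next shift becomes 7; next result becomes 1; next at idx=0:; next result becomes 6; next at idx=1:; next result becomes 36; next at idx=2:; next result becomes 216; next at idx=3:; next result becomes 1296; next at idx=4:; next result becomes 7776; next at idx=5:; next result becomes 46656; next at idx=6:; next result becomes 279936; next at idx=7:; next result becomes 1679616; next final value 9
8 against 9: the behavior changed.
verdict: not equivalent; witness: base=2, step=2, limit=1


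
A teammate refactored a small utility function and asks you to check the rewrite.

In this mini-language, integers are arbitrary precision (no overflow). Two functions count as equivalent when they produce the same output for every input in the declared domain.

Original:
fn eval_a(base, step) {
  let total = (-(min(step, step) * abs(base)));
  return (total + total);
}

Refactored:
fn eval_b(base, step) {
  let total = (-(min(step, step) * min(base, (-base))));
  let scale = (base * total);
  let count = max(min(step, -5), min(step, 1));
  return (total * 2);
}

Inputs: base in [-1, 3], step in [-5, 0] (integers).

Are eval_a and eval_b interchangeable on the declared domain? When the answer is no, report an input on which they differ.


There is a counterexample at base=-1, step=-5: 10 on one side, -10 on the other.
eval_a: total := 5 | result 10
eval_b: total := -5 | scale := 5 | count := -5 | result -10
verdict: not equivalent; witness: base=-1, step=-5


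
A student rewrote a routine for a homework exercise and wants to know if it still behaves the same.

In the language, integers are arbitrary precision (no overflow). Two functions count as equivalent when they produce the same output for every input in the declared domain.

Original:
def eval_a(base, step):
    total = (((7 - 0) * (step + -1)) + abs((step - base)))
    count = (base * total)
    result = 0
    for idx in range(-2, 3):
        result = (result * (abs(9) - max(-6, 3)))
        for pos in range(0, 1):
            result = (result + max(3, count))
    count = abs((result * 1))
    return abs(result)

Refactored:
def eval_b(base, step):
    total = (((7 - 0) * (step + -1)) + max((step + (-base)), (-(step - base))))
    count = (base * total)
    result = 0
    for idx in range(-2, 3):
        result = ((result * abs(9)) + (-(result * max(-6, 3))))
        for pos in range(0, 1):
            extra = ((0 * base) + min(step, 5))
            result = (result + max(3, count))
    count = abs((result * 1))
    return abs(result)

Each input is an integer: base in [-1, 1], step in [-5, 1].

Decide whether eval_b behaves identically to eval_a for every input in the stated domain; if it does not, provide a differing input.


Behavior is preserved: although statement counts differ, and constant usage differs, and local variable names differ, and arithmetic usage differs, and min/max/abs usage differs, the outputs never diverge.
Spot check at base=-1, step=-4 — eval_a: total = -32; count = 32; result = 0; [idx=-2]; result = 0; [pos=0]; result = 32; [idx=-1]; result = 192; [pos=0]; result = 224; [idx=0]; result = 1344; [pos=0]; result = 1376; [idx=1]; result = 8256; [pos=0]; result = 8288; [idx=2]; result = 49728; [pos=0]; result = 49760; count = 49760; return 49760. eval_b: total = -32; count = 32; result = 0; [idx=-2]; result = 0; [pos=0]; extra = -4; result = 32; [idx=-1]; result = 192; [pos=0]; extra = -4; result = 224; [idx=0]; result = 1344; [pos=0]; extra = -4; result = 1376; [idx=1]; result = 8256; [pos=0]; extra = -4; result = 8288; [idx=2]; result = 49728; [pos=0]; extra = -4; result = 49760; count = 49760; return 49760. Both give 49760.
Every one of the 21 inputs gives matching results.
verdict: equivalent


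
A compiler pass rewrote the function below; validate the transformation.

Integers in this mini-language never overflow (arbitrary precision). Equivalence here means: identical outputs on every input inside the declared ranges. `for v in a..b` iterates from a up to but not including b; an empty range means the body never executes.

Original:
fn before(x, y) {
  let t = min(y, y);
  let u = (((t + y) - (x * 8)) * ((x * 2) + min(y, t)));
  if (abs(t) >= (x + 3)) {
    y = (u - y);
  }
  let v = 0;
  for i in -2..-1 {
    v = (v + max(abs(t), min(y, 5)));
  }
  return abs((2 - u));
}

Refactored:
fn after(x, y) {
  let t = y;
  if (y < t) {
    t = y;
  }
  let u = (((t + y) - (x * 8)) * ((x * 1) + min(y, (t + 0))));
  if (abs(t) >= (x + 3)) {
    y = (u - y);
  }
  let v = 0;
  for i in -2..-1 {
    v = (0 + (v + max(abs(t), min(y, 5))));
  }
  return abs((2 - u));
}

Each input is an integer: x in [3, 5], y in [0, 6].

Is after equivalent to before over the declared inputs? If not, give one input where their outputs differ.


Run the pair on x=3, y=0.
before: t = 0; u = -144; (abs(t) >= (x + 3)) -> false; v = 0; [i=-2]; v = 0; return 146
after: t = 0; (y < t) -> false; u = -72; (abs(t) >= (x + 3)) -> false; v = 0; [i=-2]; v = 0; return 74
146 against 74: the behavior changed.
verdict: not equivalent; witness: x=3, y=0


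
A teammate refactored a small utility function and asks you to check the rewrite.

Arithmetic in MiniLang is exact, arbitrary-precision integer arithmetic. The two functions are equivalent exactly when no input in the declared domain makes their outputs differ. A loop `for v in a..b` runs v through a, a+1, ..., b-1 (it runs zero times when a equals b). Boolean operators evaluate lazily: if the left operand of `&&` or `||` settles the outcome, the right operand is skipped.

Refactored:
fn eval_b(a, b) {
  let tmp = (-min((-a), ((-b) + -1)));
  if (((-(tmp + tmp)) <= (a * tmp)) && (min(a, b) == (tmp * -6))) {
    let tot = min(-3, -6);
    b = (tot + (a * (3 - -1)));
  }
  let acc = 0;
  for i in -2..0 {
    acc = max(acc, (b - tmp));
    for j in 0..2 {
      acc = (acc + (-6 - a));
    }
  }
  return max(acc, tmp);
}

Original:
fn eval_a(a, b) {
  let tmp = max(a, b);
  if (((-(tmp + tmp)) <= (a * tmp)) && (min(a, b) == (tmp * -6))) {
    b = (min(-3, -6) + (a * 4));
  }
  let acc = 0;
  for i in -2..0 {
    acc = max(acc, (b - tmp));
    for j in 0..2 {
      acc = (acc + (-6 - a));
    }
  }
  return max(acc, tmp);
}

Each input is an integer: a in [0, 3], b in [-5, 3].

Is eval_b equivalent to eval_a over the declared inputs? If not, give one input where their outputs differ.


Take a=0, b=0.
eval_a: tmp := 0 | (((-(tmp + tmp)) <= (a * tmp)) && (min(a, b) == (tmp * -6))): true | b := -6 | acc := 0 | iter i=-2: | acc := 0 | iter j=0: | acc := -6 | iter j=1: | acc := -12 | iter i=-1: | acc := -6 | iter j=0: | acc := -12 | iter j=1: | acc := -18 | result 0
eval_b: tmp := 1 | (((-(tmp + tmp)) <= (a * tmp)) && (min(a, b) == (tmp * -6))): false | acc := 0 | iter i=-2: | acc := 0 | iter j=0: | acc := -6 | iter j=1: | acc := -12 | iter i=-1: | acc := -1 | iter j=0: | acc := -7 | iter j=1: | acc := -13 | result 1
0 != 1, so the rewrite changes behavior.
verdict: not equivalent; witness: a=0, b=0


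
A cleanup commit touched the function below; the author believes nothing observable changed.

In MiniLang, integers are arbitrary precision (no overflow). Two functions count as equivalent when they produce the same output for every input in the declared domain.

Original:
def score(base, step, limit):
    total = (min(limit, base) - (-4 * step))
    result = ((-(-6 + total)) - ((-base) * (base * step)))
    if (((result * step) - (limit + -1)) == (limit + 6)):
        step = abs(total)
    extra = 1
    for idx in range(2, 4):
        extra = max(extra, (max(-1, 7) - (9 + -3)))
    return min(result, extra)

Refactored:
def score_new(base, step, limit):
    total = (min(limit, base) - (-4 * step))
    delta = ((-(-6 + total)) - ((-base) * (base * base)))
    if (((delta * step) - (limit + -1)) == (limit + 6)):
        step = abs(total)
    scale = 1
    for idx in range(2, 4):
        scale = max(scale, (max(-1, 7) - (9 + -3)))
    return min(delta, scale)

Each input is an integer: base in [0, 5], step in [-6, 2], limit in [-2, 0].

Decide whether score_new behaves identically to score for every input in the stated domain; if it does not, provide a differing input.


There is a counterexample at base=1, step=2, limit=-1: 1 on one side, 0 on the other.
score: total = 7; result = 1; (((result * step) - (limit + -1)) == (limit + 6)) -> false; extra = 1; [idx=2]; extra = 1; [idx=3]; extra = 1; return 1
score_new: total = 7; delta = 0; (((delta * step) - (limit + -1)) == (limit + 6)) -> false; scale = 1; [idx=2]; scale = 1; [idx=3]; scale = 1; return 0
verdict: not equivalent; witness: base=1, step=2, limit=-1


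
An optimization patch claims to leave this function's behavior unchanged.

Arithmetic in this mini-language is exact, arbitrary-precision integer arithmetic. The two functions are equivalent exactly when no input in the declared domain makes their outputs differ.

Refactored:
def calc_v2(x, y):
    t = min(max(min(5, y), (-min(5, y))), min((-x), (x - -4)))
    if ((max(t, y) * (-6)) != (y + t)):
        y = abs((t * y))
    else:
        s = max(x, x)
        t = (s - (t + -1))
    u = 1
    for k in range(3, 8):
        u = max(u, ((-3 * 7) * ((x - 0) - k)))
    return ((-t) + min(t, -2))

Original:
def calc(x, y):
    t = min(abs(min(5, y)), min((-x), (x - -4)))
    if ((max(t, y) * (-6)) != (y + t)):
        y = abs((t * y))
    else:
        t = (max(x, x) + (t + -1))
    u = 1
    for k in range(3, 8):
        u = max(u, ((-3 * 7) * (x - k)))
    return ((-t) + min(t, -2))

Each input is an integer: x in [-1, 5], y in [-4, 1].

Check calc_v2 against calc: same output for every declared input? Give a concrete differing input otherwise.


Consider the input x=-1, y=0.
calc: t becomes 0; next ((max(t, y) * (-6)) != (y + t)) evaluates to false; next t becomes -2; next u becomes 1; next at k=3:; next u becomes 84; next at k=4:; next u becomes 105; next at k=5:; next u becomes 126; next at k=6:; next u becomes 147; next at k=7:; next u becomes 168; next final value 0
calc_v2: t becomes 0; next ((max(t, y) * (-6)) != (y + t)) evaluates to false; next s becomes -1; next t becomes 0; next u becomes 1; next at k=3:; next u becomes 84; next at k=4:; next u becomes 105; next at k=5:; next u becomes 126; next at k=6:; next u becomes 147; next at k=7:; next u becomes 168; next final value -2
0 against -2: the behavior changed.
verdict: not equivalent; witness: x=-1, y=0


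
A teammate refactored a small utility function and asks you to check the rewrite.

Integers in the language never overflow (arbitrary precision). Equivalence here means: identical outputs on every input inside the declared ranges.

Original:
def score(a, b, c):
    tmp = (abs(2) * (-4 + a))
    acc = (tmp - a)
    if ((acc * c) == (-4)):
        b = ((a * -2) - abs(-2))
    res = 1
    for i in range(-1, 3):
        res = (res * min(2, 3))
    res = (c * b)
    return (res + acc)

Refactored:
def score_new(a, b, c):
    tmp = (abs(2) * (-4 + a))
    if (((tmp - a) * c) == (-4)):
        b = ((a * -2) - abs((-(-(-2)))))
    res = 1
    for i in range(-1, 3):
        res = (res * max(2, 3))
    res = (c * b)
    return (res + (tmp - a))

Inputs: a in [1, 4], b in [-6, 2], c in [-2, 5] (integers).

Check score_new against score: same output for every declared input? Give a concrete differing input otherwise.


The one real change (`min(2, 3)` became `max(2, 3)`) has no effect anywhere in the declared ranges; all 288 inputs agree.
verdict: equivalent


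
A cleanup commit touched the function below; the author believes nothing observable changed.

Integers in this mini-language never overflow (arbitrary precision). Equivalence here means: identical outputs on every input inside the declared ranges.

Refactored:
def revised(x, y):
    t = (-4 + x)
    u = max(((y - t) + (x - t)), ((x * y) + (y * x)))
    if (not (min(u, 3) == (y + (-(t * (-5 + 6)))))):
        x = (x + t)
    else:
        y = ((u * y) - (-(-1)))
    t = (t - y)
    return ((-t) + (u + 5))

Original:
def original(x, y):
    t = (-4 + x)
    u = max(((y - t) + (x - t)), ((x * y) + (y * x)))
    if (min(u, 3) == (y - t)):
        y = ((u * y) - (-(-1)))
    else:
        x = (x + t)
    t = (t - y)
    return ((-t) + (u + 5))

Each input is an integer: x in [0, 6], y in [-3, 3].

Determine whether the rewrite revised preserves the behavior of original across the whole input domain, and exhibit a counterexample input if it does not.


Reading the diff, among the changes: constant usage differs; boolean connective usage differs; arithmetic usage differs.
Spot check at x=5, y=3 — original: t becomes 1; next u becomes 30; next (min(u, 3) == (y - t)) evaluates to false; next x becomes 6; next t becomes -2; next final value 37. revised: t becomes 1; next u becomes 30; next (not (min(u, 3) == (y + (-(t * (-5 + 6)))))) evaluates to true; next x becomes 6; next t becomes -2; next final value 37. Both give 37.
An exhaustive pass over the 49 declared inputs shows identical outputs.
verdict: equivalent


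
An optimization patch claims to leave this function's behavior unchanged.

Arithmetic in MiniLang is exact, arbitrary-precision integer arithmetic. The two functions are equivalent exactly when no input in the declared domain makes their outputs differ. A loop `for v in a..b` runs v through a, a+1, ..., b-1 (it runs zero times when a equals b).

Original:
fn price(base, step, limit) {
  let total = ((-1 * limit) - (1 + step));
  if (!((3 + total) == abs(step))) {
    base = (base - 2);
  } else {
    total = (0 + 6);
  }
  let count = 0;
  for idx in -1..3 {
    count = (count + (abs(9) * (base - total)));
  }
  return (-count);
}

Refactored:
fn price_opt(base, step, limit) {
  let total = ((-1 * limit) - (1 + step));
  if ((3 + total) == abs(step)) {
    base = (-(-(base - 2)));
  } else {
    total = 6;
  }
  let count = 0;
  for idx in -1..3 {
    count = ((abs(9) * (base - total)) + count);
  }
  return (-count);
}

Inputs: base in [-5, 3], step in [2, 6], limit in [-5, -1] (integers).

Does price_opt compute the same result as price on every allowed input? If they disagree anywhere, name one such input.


There is a counterexample at base=-5, step=2, limit=-5: 324 on one side, 396 on the other.
price: total := 2 | (!((3 + total) == abs(step))): true | base := -7 | count := 0 | iter idx=-1: | count := -81 | iter idx=0: | count := -162 | iter idx=1: | count := -243 | iter idx=2: | count := -324 | result 324
price_opt: total := 2 | ((3 + total) == abs(step)): false | total := 6 | count := 0 | iter idx=-1: | count := -99 | iter idx=0: | count := -198 | iter idx=1: | count := -297 | iter idx=2: | count := -396 | result 396
verdict: not equivalent; witness: base=-5, step=2, limit=-5


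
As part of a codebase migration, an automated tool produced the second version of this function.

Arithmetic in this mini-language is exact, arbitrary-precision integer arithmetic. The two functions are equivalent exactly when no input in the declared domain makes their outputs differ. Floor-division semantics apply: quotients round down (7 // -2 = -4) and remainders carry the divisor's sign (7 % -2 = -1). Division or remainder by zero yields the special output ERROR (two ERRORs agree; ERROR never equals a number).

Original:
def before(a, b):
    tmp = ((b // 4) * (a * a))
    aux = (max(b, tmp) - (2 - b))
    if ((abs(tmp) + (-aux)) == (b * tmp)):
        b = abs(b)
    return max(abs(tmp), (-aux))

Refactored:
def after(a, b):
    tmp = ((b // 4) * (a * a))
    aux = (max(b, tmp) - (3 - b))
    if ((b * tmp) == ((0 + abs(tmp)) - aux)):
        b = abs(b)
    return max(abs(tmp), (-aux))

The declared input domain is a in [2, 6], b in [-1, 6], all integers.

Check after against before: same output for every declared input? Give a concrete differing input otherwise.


The rewrite breaks on a=2, b=-1, where the results are 4 and 5.
before: tmp becomes -4; next aux becomes -4; next ((abs(tmp) + (-aux)) == (b * tmp)) evaluates to false; next final value 4
after: tmp becomes -4; next aux becomes -5; next ((b * tmp) == ((0 + abs(tmp)) - aux)) evaluates to false; next final value 5
verdict: not equivalent; witness: a=2, b=-1


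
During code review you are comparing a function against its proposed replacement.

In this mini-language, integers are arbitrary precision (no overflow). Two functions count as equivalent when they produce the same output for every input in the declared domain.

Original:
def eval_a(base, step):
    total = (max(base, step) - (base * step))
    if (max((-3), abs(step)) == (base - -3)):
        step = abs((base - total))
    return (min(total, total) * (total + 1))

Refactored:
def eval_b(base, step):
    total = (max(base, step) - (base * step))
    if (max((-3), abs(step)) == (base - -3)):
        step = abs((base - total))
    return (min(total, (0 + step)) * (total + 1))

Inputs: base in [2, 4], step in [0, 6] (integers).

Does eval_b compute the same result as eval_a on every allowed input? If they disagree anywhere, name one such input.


Run the pair on base=2, step=0.
eval_a: total := 2 | (max((-3), abs(step)) == (base - -3)): false | result 6
eval_b: total := 2 | (max((-3), abs(step)) == (base - -3)): false | result 0
6 and 0 differ, so these are not the same function on this domain.
verdict: not equivalent; witness: base=2, step=0


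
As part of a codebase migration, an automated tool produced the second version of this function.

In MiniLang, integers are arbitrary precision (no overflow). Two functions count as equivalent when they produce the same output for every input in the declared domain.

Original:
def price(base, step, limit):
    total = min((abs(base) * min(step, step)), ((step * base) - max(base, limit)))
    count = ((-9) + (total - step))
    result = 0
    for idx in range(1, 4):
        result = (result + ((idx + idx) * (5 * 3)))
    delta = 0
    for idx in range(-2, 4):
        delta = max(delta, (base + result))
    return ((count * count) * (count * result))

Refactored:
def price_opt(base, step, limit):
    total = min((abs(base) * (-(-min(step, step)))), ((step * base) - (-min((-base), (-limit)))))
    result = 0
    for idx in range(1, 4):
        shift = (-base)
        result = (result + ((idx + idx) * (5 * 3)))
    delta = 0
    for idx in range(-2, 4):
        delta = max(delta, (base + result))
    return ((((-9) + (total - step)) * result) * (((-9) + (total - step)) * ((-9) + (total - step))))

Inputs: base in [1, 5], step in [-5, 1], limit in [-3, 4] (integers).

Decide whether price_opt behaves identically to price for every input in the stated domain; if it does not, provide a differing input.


Side by side, the visible changes include: constant usage differs, min/max/abs usage differs, arithmetic usage differs, local variable names differ.
Tracing base=2, step=0, limit=-1: price: total = -2; count = -11; result = 0; [idx=1]; result = 30; [idx=2]; result = 90; [idx=3]; result = 180; delta = 0; [idx=-2]; delta = 182; [idx=-1]; delta = 182; [idx=0]; delta = 182; [idx=1]; delta = 182; [idx=2]; delta = 182; [idx=3]; delta = 182; return -239580 | price_opt: total = -2; result = 0; [idx=1]; shift = -2; result = 30; [idx=2]; shift = -2; result = 90; [idx=3]; shift = -2; result = 180; delta = 0; [idx=-2]; delta = 182; [idx=-1]; delta = 182; [idx=0]; delta = 182; [idx=1]; delta = 182; [idx=2]; delta = 182; [idx=3]; delta = 182; return -239580 — matching result -239580.
An exhaustive pass over the 280 declared inputs shows identical outputs.
verdict: equivalent


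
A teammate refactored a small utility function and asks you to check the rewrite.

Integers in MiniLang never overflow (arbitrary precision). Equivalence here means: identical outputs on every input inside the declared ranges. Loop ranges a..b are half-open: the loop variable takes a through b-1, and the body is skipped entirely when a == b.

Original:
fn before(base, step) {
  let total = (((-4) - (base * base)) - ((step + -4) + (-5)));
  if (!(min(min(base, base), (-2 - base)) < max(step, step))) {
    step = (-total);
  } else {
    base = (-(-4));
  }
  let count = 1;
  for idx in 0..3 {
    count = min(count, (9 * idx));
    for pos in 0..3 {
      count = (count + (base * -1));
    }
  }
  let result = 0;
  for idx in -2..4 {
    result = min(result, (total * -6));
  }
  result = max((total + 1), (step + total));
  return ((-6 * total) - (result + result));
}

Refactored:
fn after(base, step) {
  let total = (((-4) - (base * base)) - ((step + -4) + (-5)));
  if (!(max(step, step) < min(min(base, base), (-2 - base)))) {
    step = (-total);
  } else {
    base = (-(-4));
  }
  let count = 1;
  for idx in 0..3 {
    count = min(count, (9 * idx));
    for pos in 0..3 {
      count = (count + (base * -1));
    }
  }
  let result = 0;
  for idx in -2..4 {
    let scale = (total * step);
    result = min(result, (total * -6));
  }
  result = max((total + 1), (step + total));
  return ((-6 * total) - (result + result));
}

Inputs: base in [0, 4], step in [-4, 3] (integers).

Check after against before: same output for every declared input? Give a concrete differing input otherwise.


The rewrite breaks on base=0, step=2, where the results are -28 and -26.
before: total=3, then (!(min(min(base, base), (-2 - base)) < max(step, step))) is false, then base=4, then count=1, then (idx=0), then count=0, then (pos=0), then count=-4, then (pos=1), then count=-8, then (pos=2), then count=-12, then (idx=1), then count=-12, then (pos=0), then count=-16, then (pos=1), then count=-20, then (pos=2), then count=-24, then (idx=2), then count=-24, then (pos=0), then count=-28, then (pos=1), then count=-32, then (pos=2), then count=-36, then result=0, then (idx=-2), then result=-18, then (idx=-1), then result=-18, then (idx=0), then result=-18, then (idx=1), then result=-18, then (idx=2), then result=-18, then (idx=3), then result=-18, then result=5, then returns -28
after: total=3, then (!(max(step, step) < min(min(base, base), (-2 - base)))) is true, then step=-3, then count=1, then (idx=0), then count=0, then (pos=0), then count=0, then (pos=1), then count=0, then (pos=2), then count=0, then (idx=1), then count=0, then (pos=0), then count=0, then (pos=1), then count=0, then (pos=2), then count=0, then (idx=2), then count=0, then (pos=0), then count=0, then (pos=1), then count=0, then (pos=2), then count=0, then result=0, then (idx=-2), then scale=-9, then result=-18, then (idx=-1), then scale=-9, then result=-18, then (idx=0), then scale=-9, then result=-18, then (idx=1), then scale=-9, then result=-18, then (idx=2), then scale=-9, then result=-18, then (idx=3), then scale=-9, then result=-18, then result=4, then returns -26
verdict: not equivalent; witness: base=0, step=2


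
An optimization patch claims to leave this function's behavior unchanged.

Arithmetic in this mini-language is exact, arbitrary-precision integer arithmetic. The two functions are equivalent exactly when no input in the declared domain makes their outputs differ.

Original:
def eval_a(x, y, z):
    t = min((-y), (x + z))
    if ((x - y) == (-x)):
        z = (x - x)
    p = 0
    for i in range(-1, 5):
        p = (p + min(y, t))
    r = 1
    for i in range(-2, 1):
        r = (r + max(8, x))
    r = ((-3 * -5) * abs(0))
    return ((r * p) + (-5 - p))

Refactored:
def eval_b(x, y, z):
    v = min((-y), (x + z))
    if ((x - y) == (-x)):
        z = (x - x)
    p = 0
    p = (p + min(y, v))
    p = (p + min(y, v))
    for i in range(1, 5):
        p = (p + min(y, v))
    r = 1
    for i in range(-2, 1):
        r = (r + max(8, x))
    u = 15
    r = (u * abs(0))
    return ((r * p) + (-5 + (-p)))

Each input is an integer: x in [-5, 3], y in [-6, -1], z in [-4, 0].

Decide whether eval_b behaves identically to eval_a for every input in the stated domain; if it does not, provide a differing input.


Comparing the listings, the differences include: constant usage differs, plus local variable names differ, plus arithmetic usage differs, plus min/max/abs usage differs, plus loop structure differs, plus statement counts differ.
Tracing x=-2, y=-3, z=-2: eval_a: t becomes -4; next ((x - y) == (-x)) evaluates to false; next p becomes 0; next at i=-1:; next p becomes -4; next at i=0:; next p becomes -8; next at i=1:; next p becomes -12; next at i=2:; next p becomes -16; next at i=3:; next p becomes -20; next at i=4:; next p becomes -24; next r becomes 1; next at i=-2:; next r becomes 9; next at i=-1:; next r becomes 17; next at i=0:; next r becomes 25; next r becomes 0; next final value 19 | eval_b: v becomes -4; next ((x - y) == (-x)) evaluates to false; next p becomes 0; next p becomes -4; next p becomes -8; next at i=1:; next p becomes -12; next at i=2:; next p becomes -16; next at i=3:; next p becomes -20; next at i=4:; next p becomes -24; next r becomes 1; next at i=-2:; next r becomes 9; next at i=-1:; next r becomes 17; next at i=0:; next r becomes 25; next u becomes 15; next r becomes 0; next final value 19 — matching result 19.
Sweeping the whole domain (270 inputs) finds no disagreement.
verdict: equivalent


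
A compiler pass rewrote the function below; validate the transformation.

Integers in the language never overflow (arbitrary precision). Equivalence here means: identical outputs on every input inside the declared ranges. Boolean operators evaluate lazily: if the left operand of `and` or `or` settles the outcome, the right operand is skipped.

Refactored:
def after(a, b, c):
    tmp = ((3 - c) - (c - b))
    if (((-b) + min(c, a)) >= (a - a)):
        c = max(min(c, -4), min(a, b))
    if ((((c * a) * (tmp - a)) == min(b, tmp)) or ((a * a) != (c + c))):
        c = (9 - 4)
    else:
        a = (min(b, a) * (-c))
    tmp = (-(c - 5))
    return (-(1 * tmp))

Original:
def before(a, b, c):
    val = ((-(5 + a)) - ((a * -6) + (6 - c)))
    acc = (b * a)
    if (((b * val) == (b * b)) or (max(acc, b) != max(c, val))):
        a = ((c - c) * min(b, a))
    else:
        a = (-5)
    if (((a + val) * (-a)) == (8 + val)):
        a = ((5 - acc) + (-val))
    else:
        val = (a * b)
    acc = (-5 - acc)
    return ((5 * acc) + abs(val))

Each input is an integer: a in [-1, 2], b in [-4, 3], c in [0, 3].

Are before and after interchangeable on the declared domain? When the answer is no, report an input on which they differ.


Input a=-1, b=-4, c=0: -45 from before versus 0 from after.
verdict: not equivalent; witness: a=-1, b=-4, c=0


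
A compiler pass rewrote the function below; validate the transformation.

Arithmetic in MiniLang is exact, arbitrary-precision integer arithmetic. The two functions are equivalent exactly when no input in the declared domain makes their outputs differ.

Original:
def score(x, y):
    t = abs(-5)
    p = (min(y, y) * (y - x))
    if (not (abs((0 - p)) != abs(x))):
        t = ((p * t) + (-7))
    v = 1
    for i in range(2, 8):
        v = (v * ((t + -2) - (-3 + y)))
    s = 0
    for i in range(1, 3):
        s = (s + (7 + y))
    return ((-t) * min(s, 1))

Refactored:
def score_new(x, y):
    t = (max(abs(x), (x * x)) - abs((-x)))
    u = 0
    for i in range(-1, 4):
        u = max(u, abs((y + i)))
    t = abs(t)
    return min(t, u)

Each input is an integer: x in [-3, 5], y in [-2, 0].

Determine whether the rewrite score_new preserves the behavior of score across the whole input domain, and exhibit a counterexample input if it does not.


There is a counterexample at x=-3, y=-2: -5 on one side, 3 on the other.
score: t = 5; p = -2; (not (abs((0 - p)) != abs(x))) -> false; v = 1; [i=2]; v = 8; [i=3]; v = 64; [i=4]; v = 512; [i=5]; v = 4096; [i=6]; v = 32768; [i=7]; v = 262144; s = 0; [i=1]; s = 5; [i=2]; s = 10; return -5
score_new: t = 6; u = 0; [i=-1]; u = 3; [i=0]; u = 3; [i=1]; u = 3; [i=2]; u = 3; [i=3]; u = 3; t = 6; return 3
verdict: not equivalent; witness: x=-3, y=-2
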